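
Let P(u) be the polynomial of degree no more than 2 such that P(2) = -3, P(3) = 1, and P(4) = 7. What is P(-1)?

-3

Write P(u) = au^2 + bu + c. Substituting each data point gives a linear system:
  4a + 2b + c = -3
  9a + 3b + c = 1
  16a + 4b + c = 7
Solving the system yields a = 1, b = -1, c = -5.
So P(u) = u^2 - u - 5.
Then P(-1) = -3.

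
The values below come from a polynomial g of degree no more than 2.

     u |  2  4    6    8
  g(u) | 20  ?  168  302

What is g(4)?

74

On equispaced nodes a degree-2 polynomial has vanishing third forward difference, so
  - g(2) + 3·g(4) - 3·g(6) + g(8) = 0.
Substituting the known values and solving for g(4):
  3·g(4) = 222
  g(4) = 74.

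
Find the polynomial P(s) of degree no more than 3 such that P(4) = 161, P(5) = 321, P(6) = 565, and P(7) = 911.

P(s) = 3s^3 - 3s^2 + 4s + 1

Using the Lagrange interpolation formula with nodes 4, 5, 6, 7:
  L_0(s) = (s - 5)(s - 6)(s - 7) / -6
  L_1(s) = (s - 4)(s - 6)(s - 7) / 2
  L_2(s) = (s - 4)(s - 5)(s - 7) / -2
  L_3(s) = (s - 4)(s - 5)(s - 6) / 6
Then P(s) = 161·L_0(s) + 321·L_1(s) + 565·L_2(s) + 911·L_3(s).
Expanding and collecting terms gives P(s) = 3s^3 - 3s^2 + 4s + 1.
Check: P(7) = 911. ✓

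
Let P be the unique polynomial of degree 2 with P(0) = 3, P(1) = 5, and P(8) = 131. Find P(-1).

Write P(n) = an^2 + bn + c. Substituting each data point gives a linear system:
  c = 3
  a + b + c = 5
  64a + 8b + c = 131
Solving the system yields a = 2, b = 0, c = 3.
So P(n) = 2n^2 + 3.
Then P(-1) = 5.

5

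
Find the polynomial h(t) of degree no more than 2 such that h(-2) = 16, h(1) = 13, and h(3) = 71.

h(t) = 6t^2 + 5t + 2

Using the Lagrange interpolation formula with nodes -2, 1, 3:
  L_0(t) = (t - 1)(t - 3) / 15
  L_1(t) = (t + 2)(t - 3) / -6
  L_2(t) = (t + 2)(t - 1) / 10
Then h(t) = 16·L_0(t) + 13·L_1(t) + 71·L_2(t).
Expanding and collecting terms gives h(t) = 6t^2 + 5t + 2.
Check: h(1) = 13. ✓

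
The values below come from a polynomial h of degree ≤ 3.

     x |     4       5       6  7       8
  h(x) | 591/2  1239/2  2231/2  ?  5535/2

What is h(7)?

The 4 known points determine the degree-3 polynomial uniquely.
Write h(x) = ax^3 + bx^2 + cx + d. Substituting each data point gives a linear system:
  64a + 16b + 4c + d = 591/2
  125a + 25b + 5c + d = 1239/2
  216a + 36b + 6c + d = 2231/2
  512a + 64b + 8c + d = 5535/2
Solving the system yields a = 6, b = -4, c = -6, d = -1/2.
So h(x) = 6x³ - 4x² - 6x - 1/2.
Then h(7) = 3639/2.

3639/2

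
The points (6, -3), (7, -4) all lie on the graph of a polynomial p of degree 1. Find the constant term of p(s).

Write p(s) = as + b. Substituting each data point gives a linear system:
  6a + b = -3
  7a + b = -4
Solving the system yields a = -1, b = 3.
So p(s) = -s + 3.
The constant term is 3.

3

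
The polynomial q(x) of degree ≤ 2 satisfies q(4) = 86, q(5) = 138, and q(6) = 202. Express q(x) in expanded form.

Write q(x) = ax^2 + bx + c. Substituting each data point gives a linear system:
  16a + 4b + c = 86
  25a + 5b + c = 138
  36a + 6b + c = 202
Solving the system yields a = 6, b = -2, c = -2.
So q(x) = 6x^2 - 2x - 2.
Check: q(5) = 138. ✓

q(x) = 6x^2 - 2x - 2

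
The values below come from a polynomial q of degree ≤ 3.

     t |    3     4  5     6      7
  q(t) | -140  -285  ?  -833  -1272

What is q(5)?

The 4 known points determine the degree-3 polynomial uniquely.
Write q(t) = at^3 + bt^2 + ct + d. Substituting each data point gives a linear system:
  27a + 9b + 3c + d = -140
  64a + 16b + 4c + d = -285
  216a + 36b + 6c + d = -833
  343a + 49b + 7c + d = -1272
Solving the system yields a = -3, b = -4, c = -6, d = -5.
So q(t) = -3t³ - 4t² - 6t - 5.
Then q(5) = -510.

-510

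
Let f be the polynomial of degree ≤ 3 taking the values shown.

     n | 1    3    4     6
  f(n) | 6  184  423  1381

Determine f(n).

Write f(n) = an^3 + bn^2 + cn + d. Substituting each data point gives a linear system:
  a + b + c + d = 6
  27a + 9b + 3c + d = 184
  64a + 16b + 4c + d = 423
  216a + 36b + 6c + d = 1381
Solving the system yields a = 6, b = 2, c = 3, d = -5.
So f(n) = 6n^3 + 2n^2 + 3n - 5.
Check: f(3) = 184. ✓

f(n) = 6n^3 + 2n^2 + 3n - 5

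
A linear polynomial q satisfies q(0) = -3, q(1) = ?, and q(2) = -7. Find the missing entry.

-5

The 2 known points determine the degree-1 polynomial uniquely.
Write q(t) = at + b. Substituting each data point gives a linear system:
  b = -3
  2a + b = -7
Solving the system yields a = -2, b = -3.
So q(t) = -2t - 3.
Then q(1) = -5.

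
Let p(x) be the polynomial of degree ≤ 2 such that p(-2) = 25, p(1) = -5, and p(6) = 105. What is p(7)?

151

Using the Lagrange interpolation formula with nodes -2, 1, 6:
  L_0(x) = (x - 1)(x - 6) / 24
  L_1(x) = (x + 2)(x - 6) / -15
  L_2(x) = (x + 2)(x - 1) / 40
Then p(x) = 25·L_0(x) - 5·L_1(x) + 105·L_2(x).
Expanding and collecting terms gives p(x) = 4x^2 - 6x - 3.
Evaluating at x = 7: p(7) = 151.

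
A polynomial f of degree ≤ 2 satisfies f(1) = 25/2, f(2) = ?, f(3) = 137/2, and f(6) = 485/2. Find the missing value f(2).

The 3 known points determine the degree-2 polynomial uniquely.
Write f(x) = ax^2 + bx + c. Substituting each data point gives a linear system:
  a + b + c = 25/2
  9a + 3b + c = 137/2
  36a + 6b + c = 485/2
Solving the system yields a = 6, b = 4, c = 5/2.
So f(x) = 6x^2 + 4x + 5/2.
Then f(2) = 69/2.

69/2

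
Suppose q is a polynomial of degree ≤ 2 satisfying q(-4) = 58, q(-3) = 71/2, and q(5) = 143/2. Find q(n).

q(n) = 3n^2 - (3/2)n + 4

Write q(n) = an^2 + bn + c. Substituting each data point gives a linear system:
  16a - 4b + c = 58
  9a - 3b + c = 71/2
  25a + 5b + c = 143/2
Solving the system yields a = 3, b = -3/2, c = 4.
So q(n) = 3n^2 - (3/2)n + 4.
Check: q(-4) = 58. ✓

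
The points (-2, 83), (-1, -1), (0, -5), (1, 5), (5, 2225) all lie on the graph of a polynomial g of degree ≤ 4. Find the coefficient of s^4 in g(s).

4

Write g(s) = as^4 + bs^3 + cs^2 + ds + e. Substituting each data point gives a linear system:
  16a - 8b + 4c - 2d + e = 83
  a - b + c - d + e = -1
  e = -5
  a + b + c + d + e = 5
  625a + 125b + 25c + 5d + e = 2225
Solving the system yields a = 4, b = -3, c = 3, d = 6, e = -5.
So g(s) = 4s^4 - 3s^3 + 3s^2 + 6s - 5.
The leading coefficient is 4.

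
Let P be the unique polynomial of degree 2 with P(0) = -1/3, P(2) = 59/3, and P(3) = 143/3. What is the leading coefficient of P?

Write P(s) = as^2 + bs + c. Substituting each data point gives a linear system:
  c = -1/3
  4a + 2b + c = 59/3
  9a + 3b + c = 143/3
Solving the system yields a = 6, b = -2, c = -1/3.
So P(s) = 6s² - 2s - 1/3.
The leading coefficient is 6.

6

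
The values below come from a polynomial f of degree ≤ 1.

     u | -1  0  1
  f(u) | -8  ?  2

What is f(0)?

-3

The 2 known points determine the degree-1 polynomial uniquely.
Write f(u) = au + b. Substituting each data point gives a linear system:
  -a + b = -8
  a + b = 2
Solving the system yields a = 5, b = -3.
So f(u) = 5u - 3.
Then f(0) = -3.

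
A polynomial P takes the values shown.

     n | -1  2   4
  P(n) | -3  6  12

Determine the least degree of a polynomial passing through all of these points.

Divided differences on the nodes -1, 2, 4:
  order 0: -3  6  12
  order 1: 3  3
  order 2: 0
The order-1 divided differences are all 3 (nonzero) and every higher order vanishes, so the data lies on a polynomial of degree exactly 1.

1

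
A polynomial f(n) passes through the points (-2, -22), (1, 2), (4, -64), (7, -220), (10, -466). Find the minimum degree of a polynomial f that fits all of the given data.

2

Forward differences of the values at n = -2, 1, 4, 7, 10:
  f  : -22  2  -64  -220  -466
  Δ  : 24  -66  -156  -246
  Δ^2: -90  -90  -90
  Δ^3: 0  0
  Δ^4: 0
The second differences are constant (-90) and nonzero, while all higher differences vanish, so the minimal degree is 2.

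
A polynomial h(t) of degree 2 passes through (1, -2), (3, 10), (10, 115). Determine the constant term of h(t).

-5

Write h(t) = at^2 + bt + c. Substituting each data point gives a linear system:
  a + b + c = -2
  9a + 3b + c = 10
  100a + 10b + c = 115
Solving the system yields a = 1, b = 2, c = -5.
So h(t) = t² + 2t - 5.
The constant term is -5.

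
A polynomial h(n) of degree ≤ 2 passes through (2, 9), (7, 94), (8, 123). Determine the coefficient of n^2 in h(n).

Write h(n) = an^2 + bn + c. Substituting each data point gives a linear system:
  4a + 2b + c = 9
  49a + 7b + c = 94
  64a + 8b + c = 123
Solving the system yields a = 2, b = -1, c = 3.
So h(n) = 2n^2 - n + 3.
The leading coefficient is 2.

2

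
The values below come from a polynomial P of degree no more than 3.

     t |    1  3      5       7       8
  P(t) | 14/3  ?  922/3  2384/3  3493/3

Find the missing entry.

76

The 4 known points determine the degree-3 polynomial uniquely.
Write P(t) = at^3 + bt^2 + ct + d. Substituting each data point gives a linear system:
  a + b + c + d = 14/3
  125a + 25b + 5c + d = 922/3
  343a + 49b + 7c + d = 2384/3
  512a + 64b + 8c + d = 3493/3
Solving the system yields a = 2, b = 2, c = 5/3, d = -1.
So P(t) = 2t^3 + 2t^2 + (5/3)t - 1.
Then P(3) = 76.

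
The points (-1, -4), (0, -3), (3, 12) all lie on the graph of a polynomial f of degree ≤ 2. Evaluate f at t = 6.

45

Using the Lagrange interpolation formula with nodes -1, 0, 3:
  L_0(t) = t(t - 3) / 4
  L_1(t) = (t + 1)(t - 3) / -3
  L_2(t) = (t + 1)t / 12
Then f(t) = -4·L_0(t) - 3·L_1(t) + 12·L_2(t).
Expanding and collecting terms gives f(t) = t^2 + 2t - 3.
Evaluating at t = 6: f(6) = 45.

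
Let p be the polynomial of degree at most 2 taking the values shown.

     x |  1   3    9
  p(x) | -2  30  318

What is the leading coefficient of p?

Write p(x) = ax^2 + bx + c. Substituting each data point gives a linear system:
  a + b + c = -2
  9a + 3b + c = 30
  81a + 9b + c = 318
Solving the system yields a = 4, b = 0, c = -6.
So p(x) = 4x^2 - 6.
The leading coefficient is 4.

4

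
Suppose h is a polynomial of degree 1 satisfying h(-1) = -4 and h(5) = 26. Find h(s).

Write h(s) = as + b. Substituting each data point gives a linear system:
  -a + b = -4
  5a + b = 26
Solving the system yields a = 5, b = 1.
So h(s) = 5s + 1.
Check: h(5) = 26. ✓

h(s) = 5s + 1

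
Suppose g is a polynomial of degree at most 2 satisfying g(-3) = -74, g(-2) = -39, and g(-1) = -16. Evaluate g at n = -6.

Forward differences of the values at n = -3, -2, -1:
  g  : -74  -39  -16
  Δ  : 35  23
  Δ^2: -12
The second differences are constant, confirming degree 2.
Interpolating (Newton forward form) and evaluating at n = -6 gives g(-6) = -251.

-251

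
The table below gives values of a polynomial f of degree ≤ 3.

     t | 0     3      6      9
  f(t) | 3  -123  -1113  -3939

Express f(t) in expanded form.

Write f(t) = at^3 + bt^2 + ct + d. Substituting each data point gives a linear system:
  d = 3
  27a + 9b + 3c + d = -123
  216a + 36b + 6c + d = -1113
  729a + 81b + 9c + d = -3939
Solving the system yields a = -6, b = 6, c = -6, d = 3.
So f(t) = -6t^3 + 6t^2 - 6t + 3.
Check: f(0) = 3. ✓

f(t) = -6t^3 + 6t^2 - 6t + 3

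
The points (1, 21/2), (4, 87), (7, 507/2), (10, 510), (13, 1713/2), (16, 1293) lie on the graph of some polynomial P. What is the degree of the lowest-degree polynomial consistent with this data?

2

Forward differences of the values at t = 1, 4, 7, 10, 13, 16:
  P  : 21/2  87  507/2  510  1713/2  1293
  Δ  : 153/2  333/2  513/2  693/2  873/2
  Δ^2: 90  90  90  90
  Δ^3: 0  0  0
  Δ^4: 0  0
  Δ^5: 0
The second differences are constant (90) and nonzero, while all higher differences vanish, so the minimal degree is 2.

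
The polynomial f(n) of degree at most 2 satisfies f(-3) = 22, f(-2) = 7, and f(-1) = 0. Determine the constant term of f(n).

Write f(n) = an^2 + bn + c. Substituting each data point gives a linear system:
  9a - 3b + c = 22
  4a - 2b + c = 7
  a - b + c = 0
Solving the system yields a = 4, b = 5, c = 1.
So f(n) = 4n^2 + 5n + 1.
The constant term is 1.

1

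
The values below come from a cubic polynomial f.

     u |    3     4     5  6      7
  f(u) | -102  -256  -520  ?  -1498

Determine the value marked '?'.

-924

The 4 known points determine the degree-3 polynomial uniquely.
Write f(u) = au^3 + bu^2 + cu + d. Substituting each data point gives a linear system:
  27a + 9b + 3c + d = -102
  64a + 16b + 4c + d = -256
  125a + 25b + 5c + d = -520
  343a + 49b + 7c + d = -1498
Solving the system yields a = -5, b = 5, c = -4, d = 0.
So f(u) = -5u^3 + 5u^2 - 4u.
Then f(6) = -924.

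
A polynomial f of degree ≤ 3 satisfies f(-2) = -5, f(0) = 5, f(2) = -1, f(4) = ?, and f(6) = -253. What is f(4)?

On equispaced nodes a degree-3 polynomial has vanishing fourth forward difference, so
  f(-2) - 4·f(0) + 6·f(2) - 4·f(4) + f(6) = 0.
Substituting the known values and solving for f(4):
  -4·f(4) = 284
  f(4) = -71.

-71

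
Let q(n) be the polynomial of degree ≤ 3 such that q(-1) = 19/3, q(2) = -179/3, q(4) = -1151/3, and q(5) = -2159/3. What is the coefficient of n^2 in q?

-3

Write q(n) = an^3 + bn^2 + cn + d. Substituting each data point gives a linear system:
  -a + b - c + d = 19/3
  8a + 4b + 2c + d = -179/3
  64a + 16b + 4c + d = -1151/3
  125a + 25b + 5c + d = -2159/3
Solving the system yields a = -5, b = -3, c = -4, d = 1/3.
So q(n) = -5n^3 - 3n^2 - 4n + 1/3.
The coefficient of n^2 is -3.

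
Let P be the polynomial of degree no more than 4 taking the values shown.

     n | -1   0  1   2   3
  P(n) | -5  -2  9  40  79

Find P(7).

-765

Forward differences of the values at n = -1, 0, 1, 2, 3:
  P  : -5  -2  9  40  79
  Δ  : 3  11  31  39
  Δ^2: 8  20  8
  Δ^3: 12  -12
  Δ^4: -24
The fourth differences are constant, confirming degree 4.
Interpolating (Newton forward form) and evaluating at n = 7 gives P(7) = -765.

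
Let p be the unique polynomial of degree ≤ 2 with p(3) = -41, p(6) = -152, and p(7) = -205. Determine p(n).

Write p(n) = an^2 + bn + c. Substituting each data point gives a linear system:
  9a + 3b + c = -41
  36a + 6b + c = -152
  49a + 7b + c = -205
Solving the system yields a = -4, b = -1, c = -2.
So p(n) = -4n^2 - n - 2.
Check: p(7) = -205. ✓

p(n) = -4n^2 - n - 2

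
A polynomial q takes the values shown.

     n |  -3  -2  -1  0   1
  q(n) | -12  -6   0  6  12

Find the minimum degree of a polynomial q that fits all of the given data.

Forward differences of the values at n = -3, -2, -1, 0, 1:
  q  : -12  -6  0  6  12
  Δ  : 6  6  6  6
  Δ^2: 0  0  0
  Δ^3: 0  0
  Δ^4: 0
The first differences are constant (6) and nonzero, while all higher differences vanish, so the minimal degree is 1.

1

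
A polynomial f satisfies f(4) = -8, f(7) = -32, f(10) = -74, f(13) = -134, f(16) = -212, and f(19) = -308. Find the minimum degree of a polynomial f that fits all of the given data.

Forward differences of the values at x = 4, 7, 10, 13, 16, 19:
  f  : -8  -32  -74  -134  -212  -308
  Δ  : -24  -42  -60  -78  -96
  Δ^2: -18  -18  -18  -18
  Δ^3: 0  0  0
  Δ^4: 0  0
  Δ^5: 0
The second differences are constant (-18) and nonzero, while all higher differences vanish, so the minimal degree is 2.

2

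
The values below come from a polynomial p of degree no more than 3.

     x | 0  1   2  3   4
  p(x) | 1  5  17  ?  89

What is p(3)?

43

On equispaced nodes a degree-3 polynomial has vanishing fourth forward difference, so
  p(0) - 4·p(1) + 6·p(2) - 4·p(3) + p(4) = 0.
Substituting the known values and solving for p(3):
  -4·p(3) = -172
  p(3) = 43.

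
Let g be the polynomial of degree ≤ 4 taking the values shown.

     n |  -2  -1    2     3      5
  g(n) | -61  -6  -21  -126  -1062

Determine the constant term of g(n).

Write g(n) = an^4 + bn^3 + cn^2 + dn + e. Substituting each data point gives a linear system:
  16a - 8b + 4c - 2d + e = -61
  a - b + c - d + e = -6
  16a + 8b + 4c + 2d + e = -21
  81a + 27b + 9c + 3d + e = -126
  625a + 125b + 25c + 5d + e = -1062
Solving the system yields a = -2, b = 2, c = -3, d = 2, e = 3.
So g(n) = -2n^4 + 2n^3 - 3n^2 + 2n + 3.
The constant term is 3.

3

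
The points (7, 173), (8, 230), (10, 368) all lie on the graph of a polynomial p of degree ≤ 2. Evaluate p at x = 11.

Using the Lagrange interpolation formula with nodes 7, 8, 10:
  L_0(x) = (x - 8)(x - 10) / 3
  L_1(x) = (x - 7)(x - 10) / -2
  L_2(x) = (x - 7)(x - 8) / 6
Then p(x) = 173·L_0(x) + 230·L_1(x) + 368·L_2(x).
Expanding and collecting terms gives p(x) = 4x^2 - 3x - 2.
Evaluating at x = 11: p(11) = 449.

449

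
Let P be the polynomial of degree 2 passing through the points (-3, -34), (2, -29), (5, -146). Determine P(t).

Write P(t) = at^2 + bt + c. Substituting each data point gives a linear system:
  9a - 3b + c = -34
  4a + 2b + c = -29
  25a + 5b + c = -146
Solving the system yields a = -5, b = -4, c = -1.
So P(t) = -5t^2 - 4t - 1.
Check: P(2) = -29. ✓

P(t) = -5t^2 - 4t - 1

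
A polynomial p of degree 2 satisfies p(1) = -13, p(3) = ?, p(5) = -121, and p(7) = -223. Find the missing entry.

-51

The 3 known points determine the degree-2 polynomial uniquely.
Write p(n) = an^2 + bn + c. Substituting each data point gives a linear system:
  a + b + c = -13
  25a + 5b + c = -121
  49a + 7b + c = -223
Solving the system yields a = -4, b = -3, c = -6.
So p(n) = -4n^2 - 3n - 6.
Then p(3) = -51.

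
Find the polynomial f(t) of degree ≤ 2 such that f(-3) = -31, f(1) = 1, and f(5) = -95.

Using the Lagrange interpolation formula with nodes -3, 1, 5:
  L_0(t) = (t - 1)(t - 5) / 32
  L_1(t) = (t + 3)(t - 5) / -16
  L_2(t) = (t + 3)(t - 1) / 32
Then f(t) = -31·L_0(t) + 1·L_1(t) - 95·L_2(t).
Expanding and collecting terms gives f(t) = -4t^2 + 5.
Check: f(1) = 1. ✓

f(t) = -4t^2 + 5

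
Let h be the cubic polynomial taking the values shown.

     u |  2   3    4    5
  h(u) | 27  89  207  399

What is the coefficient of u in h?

0

Write h(u) = au^3 + bu^2 + cu + d. Substituting each data point gives a linear system:
  8a + 4b + 2c + d = 27
  27a + 9b + 3c + d = 89
  64a + 16b + 4c + d = 207
  125a + 25b + 5c + d = 399
Solving the system yields a = 3, b = 1, c = 0, d = -1.
So h(u) = 3u^3 + u^2 - 1.
The coefficient of u is 0.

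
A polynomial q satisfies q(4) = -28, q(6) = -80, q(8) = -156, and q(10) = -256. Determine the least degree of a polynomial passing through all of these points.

2

Forward differences of the values at n = 4, 6, 8, 10:
  q  : -28  -80  -156  -256
  Δ  : -52  -76  -100
  Δ^2: -24  -24
  Δ^3: 0
The second differences are constant (-24) and nonzero, while all higher differences vanish, so the minimal degree is 2.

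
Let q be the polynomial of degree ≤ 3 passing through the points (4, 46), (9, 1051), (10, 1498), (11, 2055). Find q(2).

Write q(x) = ax^3 + bx^2 + cx + d. Substituting each data point gives a linear system:
  64a + 16b + 4c + d = 46
  729a + 81b + 9c + d = 1051
  1000a + 100b + 10c + d = 1498
  1331a + 121b + 11c + d = 2055
Solving the system yields a = 2, b = -5, c = 0, d = -2.
So q(x) = 2x³ - 5x² - 2.
Then q(2) = -6.

-6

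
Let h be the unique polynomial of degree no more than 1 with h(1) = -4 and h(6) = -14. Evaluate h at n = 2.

Using the Lagrange interpolation formula with nodes 1, 6:
  L_0(n) = (n - 6) / -5
  L_1(n) = (n - 1) / 5
Then h(n) = -4·L_0(n) - 14·L_1(n).
Expanding and collecting terms gives h(n) = -2n - 2.
Evaluating at n = 2: h(2) = -6.

-6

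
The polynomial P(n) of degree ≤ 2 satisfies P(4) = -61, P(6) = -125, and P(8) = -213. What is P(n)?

P(n) = -3n^2 - 2n - 5

Write P(n) = an^2 + bn + c. Substituting each data point gives a linear system:
  16a + 4b + c = -61
  36a + 6b + c = -125
  64a + 8b + c = -213
Solving the system yields a = -3, b = -2, c = -5.
So P(n) = -3n^2 - 2n - 5.
Check: P(6) = -125. ✓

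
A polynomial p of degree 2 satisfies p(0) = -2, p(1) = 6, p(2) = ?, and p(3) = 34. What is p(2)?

18

On equispaced nodes a degree-2 polynomial has vanishing third forward difference, so
  - p(0) + 3·p(1) - 3·p(2) + p(3) = 0.
Substituting the known values and solving for p(2):
  -3·p(2) = -54
  p(2) = 18.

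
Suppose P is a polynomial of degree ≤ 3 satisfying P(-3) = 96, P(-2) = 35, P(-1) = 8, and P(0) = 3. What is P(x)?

P(x) = -2x^3 + 5x^2 + 2x + 3

Using the Lagrange interpolation formula with nodes -3, -2, -1, 0:
  L_0(x) = (x + 2)(x + 1)x / -6
  L_1(x) = (x + 3)(x + 1)x / 2
  L_2(x) = (x + 3)(x + 2)x / -2
  L_3(x) = (x + 3)(x + 2)(x + 1) / 6
Then P(x) = 96·L_0(x) + 35·L_1(x) + 8·L_2(x) + 3·L_3(x).
Expanding and collecting terms gives P(x) = -2x^3 + 5x^2 + 2x + 3.
Check: P(-2) = 35. ✓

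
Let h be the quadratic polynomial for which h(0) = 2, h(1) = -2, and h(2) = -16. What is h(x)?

Write h(x) = ax^2 + bx + c. Substituting each data point gives a linear system:
  c = 2
  a + b + c = -2
  4a + 2b + c = -16
Solving the system yields a = -5, b = 1, c = 2.
So h(x) = -5x^2 + x + 2.
Check: h(0) = 2. ✓

h(x) = -5x^2 + x + 2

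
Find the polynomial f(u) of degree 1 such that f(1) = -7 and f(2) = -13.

Write f(u) = au + b. Substituting each data point gives a linear system:
  a + b = -7
  2a + b = -13
Solving the system yields a = -6, b = -1.
So f(u) = -6u - 1.
Check: f(2) = -13. ✓

f(u) = -6u - 1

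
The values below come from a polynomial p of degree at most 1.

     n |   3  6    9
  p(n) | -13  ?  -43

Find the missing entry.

-28

On equispaced nodes a degree-1 polynomial has vanishing second forward difference, so
  p(3) - 2·p(6) + p(9) = 0.
Substituting the known values and solving for p(6):
  -2·p(6) = 56
  p(6) = -28.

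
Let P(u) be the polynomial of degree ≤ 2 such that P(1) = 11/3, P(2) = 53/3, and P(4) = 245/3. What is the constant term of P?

5/3

Write P(u) = au^2 + bu + c. Substituting each data point gives a linear system:
  a + b + c = 11/3
  4a + 2b + c = 53/3
  16a + 4b + c = 245/3
Solving the system yields a = 6, b = -4, c = 5/3.
So P(u) = 6u^2 - 4u + 5/3.
The constant term is 5/3.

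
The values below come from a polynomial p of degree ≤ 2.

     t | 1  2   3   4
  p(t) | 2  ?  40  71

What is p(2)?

17

On equispaced nodes a degree-2 polynomial has vanishing third forward difference, so
  - p(1) + 3·p(2) - 3·p(3) + p(4) = 0.
Substituting the known values and solving for p(2):
  3·p(2) = 51
  p(2) = 17.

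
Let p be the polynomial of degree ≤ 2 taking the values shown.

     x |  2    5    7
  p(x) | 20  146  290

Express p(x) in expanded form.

Using the Lagrange interpolation formula with nodes 2, 5, 7:
  L_0(x) = (x - 5)(x - 7) / 15
  L_1(x) = (x - 2)(x - 7) / -6
  L_2(x) = (x - 2)(x - 5) / 10
Then p(x) = 20·L_0(x) + 146·L_1(x) + 290·L_2(x).
Expanding and collecting terms gives p(x) = 6x² - 4.
Check: p(5) = 146. ✓

p(x) = 6x^2 - 4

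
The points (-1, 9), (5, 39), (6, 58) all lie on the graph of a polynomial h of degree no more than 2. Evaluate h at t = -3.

31

Write h(t) = at^2 + bt + c. Substituting each data point gives a linear system:
  a - b + c = 9
  25a + 5b + c = 39
  36a + 6b + c = 58
Solving the system yields a = 2, b = -3, c = 4.
So h(t) = 2t^2 - 3t + 4.
Then h(-3) = 31.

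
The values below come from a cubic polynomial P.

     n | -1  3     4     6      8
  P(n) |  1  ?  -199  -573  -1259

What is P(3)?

The 4 known points determine the degree-3 polynomial uniquely.
Write P(n) = an^3 + bn^2 + cn + d. Substituting each data point gives a linear system:
  -a + b - c + d = 1
  64a + 16b + 4c + d = -199
  216a + 36b + 6c + d = -573
  512a + 64b + 8c + d = -1259
Solving the system yields a = -2, b = -3, c = -5, d = -3.
So P(n) = -2n^3 - 3n^2 - 5n - 3.
Then P(3) = -99.

-99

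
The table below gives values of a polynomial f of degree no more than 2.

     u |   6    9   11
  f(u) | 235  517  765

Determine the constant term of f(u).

Write f(u) = au^2 + bu + c. Substituting each data point gives a linear system:
  36a + 6b + c = 235
  81a + 9b + c = 517
  121a + 11b + c = 765
Solving the system yields a = 6, b = 4, c = -5.
So f(u) = 6u^2 + 4u - 5.
The constant term is -5.

-5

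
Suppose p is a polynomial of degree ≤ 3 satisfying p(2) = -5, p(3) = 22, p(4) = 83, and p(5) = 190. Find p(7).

590

Forward differences of the values at n = 2, 3, 4, 5:
  p  : -5  22  83  190
  Δ  : 27  61  107
  Δ^2: 34  46
  Δ^3: 12
The third differences are constant, confirming degree 3.
Interpolating (Newton forward form) and evaluating at n = 7 gives p(7) = 590.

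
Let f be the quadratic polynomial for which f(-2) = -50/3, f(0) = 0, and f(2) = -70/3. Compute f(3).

Using the Lagrange interpolation formula with nodes -2, 0, 2:
  L_0(u) = u(u - 2) / 8
  L_1(u) = (u + 2)(u - 2) / -4
  L_2(u) = (u + 2)u / 8
Then f(u) = -50/3·L_0(u) + 0·L_1(u) - 70/3·L_2(u).
Expanding and collecting terms gives f(u) = -5u² - (5/3)u.
Evaluating at u = 3: f(3) = -50.

-50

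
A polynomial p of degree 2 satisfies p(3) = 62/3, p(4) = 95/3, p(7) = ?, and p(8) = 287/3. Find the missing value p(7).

230/3

The 3 known points determine the degree-2 polynomial uniquely.
Write p(u) = au^2 + bu + c. Substituting each data point gives a linear system:
  9a + 3b + c = 62/3
  16a + 4b + c = 95/3
  64a + 8b + c = 287/3
Solving the system yields a = 1, b = 4, c = -1/3.
So p(u) = u^2 + 4u - 1/3.
Then p(7) = 230/3.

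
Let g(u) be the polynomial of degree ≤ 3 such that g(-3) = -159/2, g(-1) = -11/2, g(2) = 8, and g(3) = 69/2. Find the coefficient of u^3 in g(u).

2

Write g(u) = au^3 + bu^2 + cu + d. Substituting each data point gives a linear system:
  -27a + 9b - 3c + d = -159/2
  -a + b - c + d = -11/2
  8a + 4b + 2c + d = 8
  27a + 9b + 3c + d = 69/2
Solving the system yields a = 2, b = -5/2, c = 1, d = 0.
So g(u) = 2u^3 - (5/2)u^2 + u.
The leading coefficient is 2.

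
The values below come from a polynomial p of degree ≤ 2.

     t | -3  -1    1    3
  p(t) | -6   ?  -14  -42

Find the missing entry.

The 3 known points determine the degree-2 polynomial uniquely.
Write p(t) = at^2 + bt + c. Substituting each data point gives a linear system:
  9a - 3b + c = -6
  a + b + c = -14
  9a + 3b + c = -42
Solving the system yields a = -2, b = -6, c = -6.
So p(t) = -2t^2 - 6t - 6.
Then p(-1) = -2.

-2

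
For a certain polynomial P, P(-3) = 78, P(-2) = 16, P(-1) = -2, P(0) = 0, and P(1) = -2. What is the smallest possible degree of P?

Forward differences of the values at t = -3, -2, -1, 0, 1:
  P  : 78  16  -2  0  -2
  Δ  : -62  -18  2  -2
  Δ^2: 44  20  -4
  Δ^3: -24  -24
  Δ^4: 0
The third differences are constant (-24) and nonzero, while all higher differences vanish, so the minimal degree is 3.

3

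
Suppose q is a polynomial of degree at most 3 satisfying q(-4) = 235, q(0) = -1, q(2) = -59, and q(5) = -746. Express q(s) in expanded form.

q(s) = -5s^3 - 5s^2 + s - 1

Using the Lagrange interpolation formula with nodes -4, 0, 2, 5:
  L_0(s) = s(s - 2)(s - 5) / -216
  L_1(s) = (s + 4)(s - 2)(s - 5) / 40
  L_2(s) = (s + 4)s(s - 5) / -36
  L_3(s) = (s + 4)s(s - 2) / 135
Then q(s) = 235·L_0(s) - 1·L_1(s) - 59·L_2(s) - 746·L_3(s).
Expanding and collecting terms gives q(s) = -5s^3 - 5s^2 + s - 1.
Check: q(2) = -59. ✓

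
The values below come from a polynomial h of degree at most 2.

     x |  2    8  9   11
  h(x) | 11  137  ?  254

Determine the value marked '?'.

172

The 3 known points determine the degree-2 polynomial uniquely.
Write h(x) = ax^2 + bx + c. Substituting each data point gives a linear system:
  4a + 2b + c = 11
  64a + 8b + c = 137
  121a + 11b + c = 254
Solving the system yields a = 2, b = 1, c = 1.
So h(x) = 2x^2 + x + 1.
Then h(9) = 172.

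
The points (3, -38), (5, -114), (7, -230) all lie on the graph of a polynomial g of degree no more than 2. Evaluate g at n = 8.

-303

Write g(n) = an^2 + bn + c. Substituting each data point gives a linear system:
  9a + 3b + c = -38
  25a + 5b + c = -114
  49a + 7b + c = -230
Solving the system yields a = -5, b = 2, c = 1.
So g(n) = -5n² + 2n + 1.
Then g(8) = -303.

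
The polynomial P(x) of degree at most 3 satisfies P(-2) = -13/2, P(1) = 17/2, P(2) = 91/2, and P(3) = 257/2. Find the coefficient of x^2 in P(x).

Write P(x) = ax^3 + bx^2 + cx + d. Substituting each data point gives a linear system:
  -8a + 4b - 2c + d = -13/2
  a + b + c + d = 17/2
  8a + 4b + 2c + d = 91/2
  27a + 9b + 3c + d = 257/2
Solving the system yields a = 3, b = 5, c = 1, d = -1/2.
So P(x) = 3x^3 + 5x^2 + x - 1/2.
The coefficient of x^2 is 5.

5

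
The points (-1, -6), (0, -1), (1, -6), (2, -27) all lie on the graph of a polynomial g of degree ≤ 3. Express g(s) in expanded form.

Write g(s) = as^3 + bs^2 + cs + d. Substituting each data point gives a linear system:
  -a + b - c + d = -6
  d = -1
  a + b + c + d = -6
  8a + 4b + 2c + d = -27
Solving the system yields a = -1, b = -5, c = 1, d = -1.
So g(s) = -s³ - 5s² + s - 1.
Check: g(0) = -1. ✓

g(s) = -s^3 - 5s^2 + s - 1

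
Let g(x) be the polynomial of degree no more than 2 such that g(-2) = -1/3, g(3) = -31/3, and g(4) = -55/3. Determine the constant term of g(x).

5/3

Write g(x) = ax^2 + bx + c. Substituting each data point gives a linear system:
  4a - 2b + c = -1/3
  9a + 3b + c = -31/3
  16a + 4b + c = -55/3
Solving the system yields a = -1, b = -1, c = 5/3.
So g(x) = -x^2 - x + 5/3.
The constant term is 5/3.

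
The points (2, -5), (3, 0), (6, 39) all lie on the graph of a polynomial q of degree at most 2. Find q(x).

Write q(x) = ax^2 + bx + c. Substituting each data point gives a linear system:
  4a + 2b + c = -5
  9a + 3b + c = 0
  36a + 6b + c = 39
Solving the system yields a = 2, b = -5, c = -3.
So q(x) = 2x² - 5x - 3.
Check: q(3) = 0. ✓

q(x) = 2x^2 - 5x - 3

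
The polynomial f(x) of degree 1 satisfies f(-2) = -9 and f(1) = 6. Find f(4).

21

Using the Lagrange interpolation formula with nodes -2, 1:
  L_0(x) = (x - 1) / -3
  L_1(x) = (x + 2) / 3
Then f(x) = -9·L_0(x) + 6·L_1(x).
Expanding and collecting terms gives f(x) = 5x + 1.
Evaluating at x = 4: f(4) = 21.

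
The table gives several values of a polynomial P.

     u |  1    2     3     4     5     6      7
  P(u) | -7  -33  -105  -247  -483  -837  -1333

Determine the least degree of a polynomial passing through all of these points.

Forward differences of the values at u = 1, 2, 3, 4, 5, 6, 7:
  P  : -7  -33  -105  -247  -483  -837  -1333
  Δ  : -26  -72  -142  -236  -354  -496
  Δ^2: -46  -70  -94  -118  -142
  Δ^3: -24  -24  -24  -24
  Δ^4: 0  0  0
  Δ^5: 0  0
  Δ^6: 0
The third differences are constant (-24) and nonzero, while all higher differences vanish, so the minimal degree is 3.

3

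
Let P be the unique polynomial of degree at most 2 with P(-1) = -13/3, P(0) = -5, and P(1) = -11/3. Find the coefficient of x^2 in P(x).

Write P(x) = ax^2 + bx + c. Substituting each data point gives a linear system:
  a - b + c = -13/3
  c = -5
  a + b + c = -11/3
Solving the system yields a = 1, b = 1/3, c = -5.
So P(x) = x² + (1/3)x - 5.
The leading coefficient is 1.

1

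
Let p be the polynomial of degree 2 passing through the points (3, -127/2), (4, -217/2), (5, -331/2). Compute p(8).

-817/2

Write p(n) = an^2 + bn + c. Substituting each data point gives a linear system:
  9a + 3b + c = -127/2
  16a + 4b + c = -217/2
  25a + 5b + c = -331/2
Solving the system yields a = -6, b = -3, c = -1/2.
So p(n) = -6n^2 - 3n - 1/2.
Then p(8) = -817/2.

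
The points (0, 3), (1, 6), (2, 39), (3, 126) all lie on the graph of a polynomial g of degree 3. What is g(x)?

Write g(x) = ax^3 + bx^2 + cx + d. Substituting each data point gives a linear system:
  d = 3
  a + b + c + d = 6
  8a + 4b + 2c + d = 39
  27a + 9b + 3c + d = 126
Solving the system yields a = 4, b = 3, c = -4, d = 3.
So g(x) = 4x^3 + 3x^2 - 4x + 3.
Check: g(1) = 6. ✓

g(x) = 4x^3 + 3x^2 - 4x + 3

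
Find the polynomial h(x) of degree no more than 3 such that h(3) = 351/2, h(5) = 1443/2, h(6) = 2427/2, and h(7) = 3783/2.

Using the Lagrange interpolation formula with nodes 3, 5, 6, 7:
  L_0(x) = (x - 5)(x - 6)(x - 7) / -24
  L_1(x) = (x - 3)(x - 6)(x - 7) / 4
  L_2(x) = (x - 3)(x - 5)(x - 7) / -3
  L_3(x) = (x - 3)(x - 5)(x - 6) / 8
Then h(x) = 351/2·L_0(x) + 1443/2·L_1(x) + 2427/2·L_2(x) + 3783/2·L_3(x).
Expanding and collecting terms gives h(x) = 5x³ + 3x² + 4x + 3/2.
Check: h(7) = 3783/2. ✓

h(x) = 5x^3 + 3x^2 + 4x + 3/2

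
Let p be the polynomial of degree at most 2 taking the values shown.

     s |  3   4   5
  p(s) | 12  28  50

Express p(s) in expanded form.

p(s) = 3s^2 - 5s

Write p(s) = as^2 + bs + c. Substituting each data point gives a linear system:
  9a + 3b + c = 12
  16a + 4b + c = 28
  25a + 5b + c = 50
Solving the system yields a = 3, b = -5, c = 0.
So p(s) = 3s^2 - 5s.
Check: p(3) = 12. ✓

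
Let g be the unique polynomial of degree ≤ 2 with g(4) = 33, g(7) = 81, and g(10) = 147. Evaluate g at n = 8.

101

Using the Lagrange interpolation formula with nodes 4, 7, 10:
  L_0(n) = (n - 7)(n - 10) / 18
  L_1(n) = (n - 4)(n - 10) / -9
  L_2(n) = (n - 4)(n - 7) / 18
Then g(n) = 33·L_0(n) + 81·L_1(n) + 147·L_2(n).
Expanding and collecting terms gives g(n) = n^2 + 5n - 3.
Evaluating at n = 8: g(8) = 101.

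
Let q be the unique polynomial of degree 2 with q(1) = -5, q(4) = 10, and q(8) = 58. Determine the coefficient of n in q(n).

0

Write q(n) = an^2 + bn + c. Substituting each data point gives a linear system:
  a + b + c = -5
  16a + 4b + c = 10
  64a + 8b + c = 58
Solving the system yields a = 1, b = 0, c = -6.
So q(n) = n² - 6.
The coefficient of n is 0.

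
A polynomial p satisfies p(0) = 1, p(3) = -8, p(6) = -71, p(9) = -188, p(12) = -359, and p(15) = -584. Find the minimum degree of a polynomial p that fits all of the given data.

Forward differences of the values at u = 0, 3, 6, 9, 12, 15:
  p  : 1  -8  -71  -188  -359  -584
  Δ  : -9  -63  -117  -171  -225
  Δ^2: -54  -54  -54  -54
  Δ^3: 0  0  0
  Δ^4: 0  0
  Δ^5: 0
The second differences are constant (-54) and nonzero, while all higher differences vanish, so the minimal degree is 2.

2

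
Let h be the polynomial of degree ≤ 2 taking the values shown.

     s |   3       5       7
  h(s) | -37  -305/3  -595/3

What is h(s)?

h(s) = -4s^2 - (1/3)s

Write h(s) = as^2 + bs + c. Substituting each data point gives a linear system:
  9a + 3b + c = -37
  25a + 5b + c = -305/3
  49a + 7b + c = -595/3
Solving the system yields a = -4, b = -1/3, c = 0.
So h(s) = -4s² - (1/3)s.
Check: h(5) = -305/3. ✓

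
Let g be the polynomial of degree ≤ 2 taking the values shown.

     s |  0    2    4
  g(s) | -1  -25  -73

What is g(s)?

g(s) = -3s^2 - 6s - 1

Write g(s) = as^2 + bs + c. Substituting each data point gives a linear system:
  c = -1
  4a + 2b + c = -25
  16a + 4b + c = -73
Solving the system yields a = -3, b = -6, c = -1.
So g(s) = -3s^2 - 6s - 1.
Check: g(0) = -1. ✓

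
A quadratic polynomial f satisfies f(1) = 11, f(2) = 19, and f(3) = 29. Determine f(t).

f(t) = t^2 + 5t + 5

Using the Lagrange interpolation formula with nodes 1, 2, 3:
  L_0(t) = (t - 2)(t - 3) / 2
  L_1(t) = (t - 1)(t - 3) / -1
  L_2(t) = (t - 1)(t - 2) / 2
Then f(t) = 11·L_0(t) + 19·L_1(t) + 29·L_2(t).
Expanding and collecting terms gives f(t) = t^2 + 5t + 5.
Check: f(1) = 11. ✓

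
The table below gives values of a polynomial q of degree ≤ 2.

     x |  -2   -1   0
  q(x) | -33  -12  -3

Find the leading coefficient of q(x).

Write q(x) = ax^2 + bx + c. Substituting each data point gives a linear system:
  4a - 2b + c = -33
  a - b + c = -12
  c = -3
Solving the system yields a = -6, b = 3, c = -3.
So q(x) = -6x^2 + 3x - 3.
The leading coefficient is -6.

-6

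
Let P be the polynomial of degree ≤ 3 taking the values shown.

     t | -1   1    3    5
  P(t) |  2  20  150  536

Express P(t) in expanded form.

Using the Lagrange interpolation formula with nodes -1, 1, 3, 5:
  L_0(t) = (t - 1)(t - 3)(t - 5) / -48
  L_1(t) = (t + 1)(t - 3)(t - 5) / 16
  L_2(t) = (t + 1)(t - 1)(t - 5) / -16
  L_3(t) = (t + 1)(t - 1)(t - 3) / 48
Then P(t) = 2·L_0(t) + 20·L_1(t) + 150·L_2(t) + 536·L_3(t).
Expanding and collecting terms gives P(t) = 3t^3 + 5t^2 + 6t + 6.
Check: P(1) = 20. ✓

P(t) = 3t^3 + 5t^2 + 6t + 6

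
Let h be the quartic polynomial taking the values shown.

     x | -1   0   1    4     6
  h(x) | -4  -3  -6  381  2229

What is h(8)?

7421

Using the Lagrange interpolation formula with nodes -1, 0, 1, 4, 6:
  L_0(x) = x(x - 1)(x - 4)(x - 6) / 70
  L_1(x) = (x + 1)(x - 1)(x - 4)(x - 6) / -24
  L_2(x) = (x + 1)x(x - 4)(x - 6) / 30
  L_3(x) = (x + 1)x(x - 1)(x - 6) / -120
  L_4(x) = (x + 1)x(x - 1)(x - 4) / 420
Then h(x) = -4·L_0(x) - 3·L_1(x) - 6·L_2(x) + 381·L_3(x) + 2229·L_4(x).
Expanding and collecting terms gives h(x) = 2x⁴ - x³ - 4x² - 3.
Evaluating at x = 8: h(8) = 7421.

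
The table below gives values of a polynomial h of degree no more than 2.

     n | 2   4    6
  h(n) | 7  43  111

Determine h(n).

h(n) = 4n^2 - 6n + 3

Using the Lagrange interpolation formula with nodes 2, 4, 6:
  L_0(n) = (n - 4)(n - 6) / 8
  L_1(n) = (n - 2)(n - 6) / -4
  L_2(n) = (n - 2)(n - 4) / 8
Then h(n) = 7·L_0(n) + 43·L_1(n) + 111·L_2(n).
Expanding and collecting terms gives h(n) = 4n^2 - 6n + 3.
Check: h(6) = 111. ✓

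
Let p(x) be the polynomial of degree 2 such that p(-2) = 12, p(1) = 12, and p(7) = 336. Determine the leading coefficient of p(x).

6

Write p(x) = ax^2 + bx + c. Substituting each data point gives a linear system:
  4a - 2b + c = 12
  a + b + c = 12
  49a + 7b + c = 336
Solving the system yields a = 6, b = 6, c = 0.
So p(x) = 6x² + 6x.
The leading coefficient is 6.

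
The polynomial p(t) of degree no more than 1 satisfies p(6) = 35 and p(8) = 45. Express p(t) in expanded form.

Using the Lagrange interpolation formula with nodes 6, 8:
  L_0(t) = (t - 8) / -2
  L_1(t) = (t - 6) / 2
Then p(t) = 35·L_0(t) + 45·L_1(t).
Expanding and collecting terms gives p(t) = 5t + 5.
Check: p(8) = 45. ✓

p(t) = 5t + 5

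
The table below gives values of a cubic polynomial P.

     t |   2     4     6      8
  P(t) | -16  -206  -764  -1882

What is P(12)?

Forward differences of the values at t = 2, 4, 6, 8:
  P  : -16  -206  -764  -1882
  Δ  : -190  -558  -1118
  Δ^2: -368  -560
  Δ^3: -192
The third differences are constant, confirming degree 3.
Interpolating (Newton forward form) and evaluating at t = 12 gives P(12) = -6566.

-6566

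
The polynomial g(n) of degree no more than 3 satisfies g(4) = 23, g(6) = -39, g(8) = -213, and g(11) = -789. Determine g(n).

g(n) = -n^3 + 4n^2 + 5n + 3

Write g(n) = an^3 + bn^2 + cn + d. Substituting each data point gives a linear system:
  64a + 16b + 4c + d = 23
  216a + 36b + 6c + d = -39
  512a + 64b + 8c + d = -213
  1331a + 121b + 11c + d = -789
Solving the system yields a = -1, b = 4, c = 5, d = 3.
So g(n) = -n³ + 4n² + 5n + 3.
Check: g(4) = 23. ✓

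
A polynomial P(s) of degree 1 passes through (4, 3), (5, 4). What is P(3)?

2

Write P(s) = as + b. Substituting each data point gives a linear system:
  4a + b = 3
  5a + b = 4
Solving the system yields a = 1, b = -1.
So P(s) = s - 1.
Then P(3) = 2.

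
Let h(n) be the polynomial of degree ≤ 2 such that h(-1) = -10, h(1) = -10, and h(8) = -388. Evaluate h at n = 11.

-730

Using the Lagrange interpolation formula with nodes -1, 1, 8:
  L_0(n) = (n - 1)(n - 8) / 18
  L_1(n) = (n + 1)(n - 8) / -14
  L_2(n) = (n + 1)(n - 1) / 63
Then h(n) = -10·L_0(n) - 10·L_1(n) - 388·L_2(n).
Expanding and collecting terms gives h(n) = -6n^2 - 4.
Evaluating at n = 11: h(11) = -730.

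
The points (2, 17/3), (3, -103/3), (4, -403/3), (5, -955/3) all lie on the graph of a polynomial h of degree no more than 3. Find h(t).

h(t) = -4t^3 + 6t^2 + 6t + 5/3

Using the Lagrange interpolation formula with nodes 2, 3, 4, 5:
  L_0(t) = (t - 3)(t - 4)(t - 5) / -6
  L_1(t) = (t - 2)(t - 4)(t - 5) / 2
  L_2(t) = (t - 2)(t - 3)(t - 5) / -2
  L_3(t) = (t - 2)(t - 3)(t - 4) / 6
Then h(t) = 17/3·L_0(t) - 103/3·L_1(t) - 403/3·L_2(t) - 955/3·L_3(t).
Expanding and collecting terms gives h(t) = -4t³ + 6t² + 6t + 5/3.
Check: h(2) = 17/3. ✓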